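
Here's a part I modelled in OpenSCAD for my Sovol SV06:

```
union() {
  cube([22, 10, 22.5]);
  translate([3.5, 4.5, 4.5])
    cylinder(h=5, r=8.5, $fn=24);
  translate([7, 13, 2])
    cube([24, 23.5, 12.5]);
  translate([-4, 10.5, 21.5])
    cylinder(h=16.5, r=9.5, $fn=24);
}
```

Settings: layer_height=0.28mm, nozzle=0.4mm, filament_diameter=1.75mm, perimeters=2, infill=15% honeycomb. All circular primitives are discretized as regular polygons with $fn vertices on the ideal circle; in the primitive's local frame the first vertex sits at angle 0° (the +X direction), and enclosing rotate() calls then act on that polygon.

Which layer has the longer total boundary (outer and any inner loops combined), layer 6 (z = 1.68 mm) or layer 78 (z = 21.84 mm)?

layer 78 (z = 21.84 mm)

Layer 6 (z = 1.68): the cube (footprint 22×10) is included at this height (perimeter 64.00 mm); the cylinder at (3.5, 4.5) is not intersected at this z (z outside [4.5, 9.5]); the cube at (7, 13) is absent (z outside [2, 14.5]); the cylinder at (-4, 10.5) is absent (z outside [21.5, 38]); Merging all regions: only the 22×10 cube is present, so the union is just that shape — boundary = 64.00 mm. So its perimeter = 64.00 mm. Layer 78 (z = 21.84): the 22×10 cube contributes its full rectangle (perimeter 64.00 mm); the cylinder at (3.5, 4.5) does not reach this height (z outside [4.5, 9.5]); the cube at (7, 13) does not reach this height (z outside [2, 14.5]); the r=9.5 cylinder at (-4, 10.5) contributes a regular 24-gon of circumradius 9.5 (perimeter = 2·24·9.500·sin(180°/24) = 59.52 mm); Merging all regions: the regions partially overlap (shared area 30.73 mm²), so the edge portions inside another operand are dropped and the merged outline is re-measured after clipping — boundary = 99.82 mm. So its perimeter = 99.82 mm. Layer 78 is larger (99.82 vs 64.00 mm).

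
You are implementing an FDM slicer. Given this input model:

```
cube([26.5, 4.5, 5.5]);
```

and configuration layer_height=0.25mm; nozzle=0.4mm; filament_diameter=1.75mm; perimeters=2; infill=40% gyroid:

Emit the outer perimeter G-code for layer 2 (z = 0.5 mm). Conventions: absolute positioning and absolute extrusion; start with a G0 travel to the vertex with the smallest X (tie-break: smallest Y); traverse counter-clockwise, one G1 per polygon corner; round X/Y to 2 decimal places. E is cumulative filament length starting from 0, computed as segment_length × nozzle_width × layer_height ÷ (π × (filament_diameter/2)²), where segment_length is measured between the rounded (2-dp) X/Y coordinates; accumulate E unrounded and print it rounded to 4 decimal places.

G0 X0.00 Y0.00 Z0.50
G1 X26.50 Y0.00 E1.1017
G1 X26.50 Y4.50 E1.2888
G1 X0.00 Y4.50 E2.3906
G1 X0.00 Y0.00 E2.5777

At z = 0.5 mm: the cube is present — its section is the full 26.5×4.5 rectangle. The outline is a single polygon with 4 vertices. Extrusion per mm of travel: 0.4 × 0.25 / (π × 0.875²) = 0.041575. Accumulating E over each segment gives final E = 2.5777.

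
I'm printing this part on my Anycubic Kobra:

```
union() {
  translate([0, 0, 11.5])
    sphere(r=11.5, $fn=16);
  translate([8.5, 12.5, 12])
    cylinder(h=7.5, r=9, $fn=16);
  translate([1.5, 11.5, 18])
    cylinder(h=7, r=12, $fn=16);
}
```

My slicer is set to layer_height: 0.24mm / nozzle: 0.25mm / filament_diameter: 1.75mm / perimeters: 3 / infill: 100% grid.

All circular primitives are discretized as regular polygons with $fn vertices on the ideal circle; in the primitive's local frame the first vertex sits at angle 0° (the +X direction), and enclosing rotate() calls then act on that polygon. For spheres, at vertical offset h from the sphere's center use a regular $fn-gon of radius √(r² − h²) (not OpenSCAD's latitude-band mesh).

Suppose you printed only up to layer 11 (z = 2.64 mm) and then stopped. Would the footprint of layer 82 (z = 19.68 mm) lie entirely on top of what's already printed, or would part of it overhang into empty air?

Compare the two slices. At z = 2.64: the sphere: section is a regular 16-gon, circumradius = √(r²−h²) = √(11.5²−8.86²) = 7.331 (area = (16/2)·7.331²·sin(360°/16) = 164.56 mm²); the cylinder at (8.5, 12.5) is absent (z outside [12, 19.5]); the cylinder at (1.5, 11.5) is not intersected at this z (z outside [18, 25]); Merging all regions: only the r=11.5 sphere is present, so the union is just that shape — area = 164.56 mm². At z = 19.68: the r=11.5 sphere slices to a regular 16-gon of circumradius 8.083 (√(r²−h²) with h=8.18 from center) (area = (16/2)·8.083²·sin(360°/16) = 200.03 mm²); the cylinder at (8.5, 12.5) does not reach this height (z outside [12, 19.5]); the cylinder at (1.5, 11.5): section is a regular 16-gon, circumradius r=12 (area = (16/2)·12.000²·sin(360°/16) = 440.85 mm²); Taking the union: the regions partially overlap — summed areas 640.88 mm² minus the doubly-counted overlap 89.35 mm² gives 551.53 mm² — area = 551.53 mm². Checking containment: at z = 19.68 the cross-section extends beyond the z = 2.64 cross-section by about 386.98 mm².

part overhangs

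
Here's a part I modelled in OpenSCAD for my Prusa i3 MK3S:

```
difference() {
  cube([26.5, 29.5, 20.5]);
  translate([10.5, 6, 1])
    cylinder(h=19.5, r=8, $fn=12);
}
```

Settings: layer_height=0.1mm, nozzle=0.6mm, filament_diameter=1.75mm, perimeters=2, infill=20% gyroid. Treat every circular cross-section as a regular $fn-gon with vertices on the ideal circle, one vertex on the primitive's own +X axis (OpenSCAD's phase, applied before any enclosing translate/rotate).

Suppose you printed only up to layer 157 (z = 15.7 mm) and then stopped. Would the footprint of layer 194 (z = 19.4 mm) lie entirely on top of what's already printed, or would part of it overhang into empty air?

entirely on top

Compare the two slices. At z = 15.7: the cube is present — its section is the full 26.5×29.5 rectangle (area 781.75 mm²); the r=8 cylinder at (10.5, 6) contributes a regular 12-gon of circumradius 8 (area = (12/2)·8.000²·sin(360°/12) = 192.00 mm²); Subtracting the remaining from the first: starting from the 26.5×29.5 cube (781.75 mm²), the r=8 cylinder at (10.5, 6) partially overlaps it — only the 179.43 mm² overlap (of its 192.00 mm²) is removed, clipping the outline — area = 602.32 mm². At z = 19.4: the cube is present — its section is the full 26.5×29.5 rectangle (area 781.75 mm²); the r=8 cylinder at (10.5, 6) contributes a regular 12-gon of circumradius 8 (area = (12/2)·8.000²·sin(360°/12) = 192.00 mm²); Taking the first minus the rest: starting from the 26.5×29.5 cube (781.75 mm²), the r=8 cylinder at (10.5, 6) partially overlaps it — only the 179.43 mm² overlap (of its 192.00 mm²) is removed, clipping the outline — area = 602.32 mm². Checking containment: the cross-section at z = 19.4 is a subset of the cross-section at z = 15.7.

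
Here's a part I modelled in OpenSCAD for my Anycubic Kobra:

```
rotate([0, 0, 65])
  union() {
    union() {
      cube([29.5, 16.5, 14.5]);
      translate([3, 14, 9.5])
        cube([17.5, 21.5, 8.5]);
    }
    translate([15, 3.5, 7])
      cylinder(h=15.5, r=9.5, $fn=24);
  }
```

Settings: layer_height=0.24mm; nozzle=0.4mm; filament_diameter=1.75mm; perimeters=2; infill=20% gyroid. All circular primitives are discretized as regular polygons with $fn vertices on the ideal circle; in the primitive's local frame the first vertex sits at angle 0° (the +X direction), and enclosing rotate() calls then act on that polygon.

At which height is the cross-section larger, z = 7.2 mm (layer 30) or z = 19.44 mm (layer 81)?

Layer 30 (z = 7.2): the cube (footprint 29.5×16.5) is included at this height (area 486.75 mm²); the cube at (3, 14) does not reach this height (z outside [9.5, 18]); Taking the union: only the 29.5×16.5 cube is present, so the union is just that shape — area = 486.75 mm²; the r=9.5 cylinder at (15, 3.5) contributes a regular 24-gon of circumradius 9.5 (area = (24/2)·9.500²·sin(360°/24) = 280.30 mm²); Taking the union: the regions partially overlap — summed areas 767.05 mm² minus the doubly-counted overlap 204.73 mm² gives 562.32 mm² — area = 562.32 mm²; (rotated 65° about Z; rotation is an isometry so areas/perimeters/island counts are preserved). So its area = 562.32 mm². Layer 81 (z = 19.44): the cube is absent (z outside [0, 14.5]); the cube at (3, 14) is absent (z outside [9.5, 18]); Merging all regions: nothing is present at this height; the cylinder at (15, 3.5): section is a regular 24-gon, circumradius r=9.5 (area = (24/2)·9.500²·sin(360°/24) = 280.30 mm²); Merging all regions: only the r=9.5 cylinder at (15, 3.5) is present, so the union is just that shape — area = 280.30 mm²; (rotated 65° about Z; rotation is an isometry so areas/perimeters/island counts are preserved). So its area = 280.30 mm². Layer 30 is larger (562.32 vs 280.30 mm²).

layer 30 (z = 7.2 mm)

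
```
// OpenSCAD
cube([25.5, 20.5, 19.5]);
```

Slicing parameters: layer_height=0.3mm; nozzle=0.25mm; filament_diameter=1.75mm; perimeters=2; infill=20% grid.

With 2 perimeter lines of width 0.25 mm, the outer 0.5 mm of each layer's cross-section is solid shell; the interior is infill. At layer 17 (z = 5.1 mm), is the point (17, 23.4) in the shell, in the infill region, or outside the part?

At z = 5.1 mm: the cube (footprint 25.5×20.5) is included at this height. Overall, the cross-section is a single solid region. The nearest boundary edge runs (25.50, 20.50)→(0.00, 20.50); distance from the point to it = 2.90 mm. The point is not inside any of the regions above, so it lies outside the cross-section (2.90 mm from the nearest boundary).

outside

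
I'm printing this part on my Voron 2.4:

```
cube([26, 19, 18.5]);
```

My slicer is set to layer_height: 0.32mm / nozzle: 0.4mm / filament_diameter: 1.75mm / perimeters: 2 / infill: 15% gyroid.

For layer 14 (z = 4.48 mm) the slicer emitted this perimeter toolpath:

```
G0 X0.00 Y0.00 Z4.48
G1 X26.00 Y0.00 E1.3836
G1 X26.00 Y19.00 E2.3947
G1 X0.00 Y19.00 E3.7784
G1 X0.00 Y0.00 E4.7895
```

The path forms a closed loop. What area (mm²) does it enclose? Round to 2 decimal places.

Apply the shoelace formula to the sequence of (X, Y) vertices; enclosed area = 494.00 mm².

494.00 mm²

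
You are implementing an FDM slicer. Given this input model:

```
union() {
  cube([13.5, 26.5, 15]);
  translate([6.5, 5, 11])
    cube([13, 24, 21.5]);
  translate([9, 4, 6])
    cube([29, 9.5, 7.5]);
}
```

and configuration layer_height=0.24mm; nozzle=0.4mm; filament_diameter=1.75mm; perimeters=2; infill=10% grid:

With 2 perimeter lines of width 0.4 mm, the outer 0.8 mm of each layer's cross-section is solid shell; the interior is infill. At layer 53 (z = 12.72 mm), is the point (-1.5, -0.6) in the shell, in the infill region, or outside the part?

outside

At z = 12.72 mm: the cube is present — its section is the full 13.5×26.5 rectangle; the cube at (6.5, 5) (footprint 13×24) is included at this height; the 29×9.5 cube at (9, 4) contributes its full rectangle; Taking the union: the regions partially overlap (shared area 244.25 mm²), so overlapping operands fuse into one piece — 1 connected region. Overall, the cross-section is a single solid region. The nearest boundary edge runs (13.50, 0.00)→(0.00, 0.00); distance from the point to it = 1.62 mm. The point is not inside any of the regions above, so it lies outside the cross-section (1.62 mm from the nearest boundary).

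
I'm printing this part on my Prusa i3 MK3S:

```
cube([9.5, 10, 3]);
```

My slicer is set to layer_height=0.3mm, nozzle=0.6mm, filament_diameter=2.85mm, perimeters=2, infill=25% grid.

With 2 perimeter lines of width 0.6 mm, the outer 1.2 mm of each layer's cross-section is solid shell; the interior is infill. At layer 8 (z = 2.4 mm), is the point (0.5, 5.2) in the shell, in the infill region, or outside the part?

shell

At z = 2.4 mm: the cube (footprint 9.5×10) is included at this height. Overall, the cross-section is a single solid region. The nearest boundary edge runs (0.00, 10.00)→(0.00, 0.00); distance from the point to it = 0.50 mm. The point is inside the cross-section, 0.50 mm from the nearest boundary — within the 1.2 mm shell band (2 × 0.6).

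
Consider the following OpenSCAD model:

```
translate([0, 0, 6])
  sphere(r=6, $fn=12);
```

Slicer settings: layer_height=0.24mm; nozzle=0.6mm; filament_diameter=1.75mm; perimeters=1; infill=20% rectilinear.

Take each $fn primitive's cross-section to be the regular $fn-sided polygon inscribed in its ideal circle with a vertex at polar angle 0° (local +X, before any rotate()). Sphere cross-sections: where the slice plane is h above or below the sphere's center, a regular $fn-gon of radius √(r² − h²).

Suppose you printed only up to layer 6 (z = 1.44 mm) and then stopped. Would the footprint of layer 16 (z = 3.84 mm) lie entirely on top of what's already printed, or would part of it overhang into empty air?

Compare the two slices. At z = 1.44: the r=6 sphere contributes a regular 12-gon of circumradius √(6²−4.56²) = 3.900 (area = (12/2)·3.900²·sin(360°/12) = 45.62 mm²). At z = 3.84: the r=6 sphere slices to a regular 12-gon of circumradius 5.598 (√(r²−h²) with h=2.16 from center) (area = (12/2)·5.598²·sin(360°/12) = 94.00 mm²). Checking containment: at z = 3.84 the cross-section extends beyond the z = 1.44 cross-section by about 48.38 mm².

part overhangs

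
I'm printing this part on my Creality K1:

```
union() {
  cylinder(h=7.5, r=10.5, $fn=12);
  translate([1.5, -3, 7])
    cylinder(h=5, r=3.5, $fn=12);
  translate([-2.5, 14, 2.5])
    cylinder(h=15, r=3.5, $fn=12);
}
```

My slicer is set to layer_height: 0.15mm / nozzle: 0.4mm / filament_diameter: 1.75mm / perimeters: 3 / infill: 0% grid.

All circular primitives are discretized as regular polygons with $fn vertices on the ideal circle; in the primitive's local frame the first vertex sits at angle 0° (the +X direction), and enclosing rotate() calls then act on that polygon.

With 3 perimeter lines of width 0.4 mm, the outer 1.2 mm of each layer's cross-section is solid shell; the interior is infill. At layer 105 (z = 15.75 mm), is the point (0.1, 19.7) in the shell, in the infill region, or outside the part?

At z = 15.75 mm: the cylinder is absent (z outside [0, 7.5]); the cylinder at (1.5, -3) is absent (z outside [7, 12]); the cylinder at (-2.5, 14): section is a regular 12-gon, circumradius r=3.5; Taking the union: only the r=3.5 cylinder at (-2.5, 14) is present, so the union is just that shape — 1 connected region. Overall, the cross-section is a single solid region. The nearest boundary edge runs (0.53, 15.75)→(-0.75, 17.03); distance from the point to it = 2.80 mm. The point is not inside any of the regions above, so it lies outside the cross-section (2.80 mm from the nearest boundary).

outside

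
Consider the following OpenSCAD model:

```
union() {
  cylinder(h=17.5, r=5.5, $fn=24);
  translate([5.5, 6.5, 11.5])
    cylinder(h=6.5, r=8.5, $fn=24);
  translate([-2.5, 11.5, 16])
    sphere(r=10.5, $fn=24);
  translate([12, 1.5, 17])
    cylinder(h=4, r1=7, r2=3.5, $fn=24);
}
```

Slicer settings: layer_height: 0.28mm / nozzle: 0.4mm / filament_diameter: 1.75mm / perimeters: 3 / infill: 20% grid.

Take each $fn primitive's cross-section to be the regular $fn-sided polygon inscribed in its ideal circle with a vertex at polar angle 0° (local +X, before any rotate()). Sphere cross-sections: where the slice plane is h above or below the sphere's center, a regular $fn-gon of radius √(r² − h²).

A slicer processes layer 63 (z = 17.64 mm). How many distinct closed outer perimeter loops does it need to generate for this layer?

At z = 17.64 mm: the cylinder is absent (z outside [0, 17.5]); the cylinder at (5.5, 6.5): section is a regular 24-gon, circumradius r=8.5; the sphere at (-2.5, 11.5): section is a regular 24-gon, circumradius = √(r²−h²) = √(10.5²−1.64²) = 10.371; the cone at (12, 1.5) (r1=7→r2=3.5) has section circumradius 6.440 here — a regular 24-gon; Combining (union): the regions partially overlap (shared area 162.99 mm²), so overlapping operands fuse into one piece — 1 connected region. The result has 1 disconnected region.

1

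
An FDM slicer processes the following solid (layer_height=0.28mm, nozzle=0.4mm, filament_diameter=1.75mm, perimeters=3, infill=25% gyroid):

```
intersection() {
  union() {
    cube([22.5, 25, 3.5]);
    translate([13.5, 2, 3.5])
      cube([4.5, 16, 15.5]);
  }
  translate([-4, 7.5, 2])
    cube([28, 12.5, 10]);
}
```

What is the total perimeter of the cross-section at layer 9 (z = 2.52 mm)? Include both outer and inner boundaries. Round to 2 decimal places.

At z = 2.52 mm: the cube (footprint 22.5×25) is included at this height (perimeter 95.00 mm); the cube at (13.5, 2) does not reach this height (z outside [3.5, 19]); Taking the union: only the 22.5×25 cube is present, so the union is just that shape — boundary = 95.00 mm; the cube at (-4, 7.5) is present — its section is the full 28×12.5 rectangle (perimeter 81.00 mm); After intersecting: the 28×12.5 cube at (-4, 7.5) partially overlaps the result so far; clipping to the common part keeps 281.25 mm² — boundary = 70.00 mm. Overall, the cross-section is a single solid region. Total boundary length (outer) = 70.00 mm.

70.00 mm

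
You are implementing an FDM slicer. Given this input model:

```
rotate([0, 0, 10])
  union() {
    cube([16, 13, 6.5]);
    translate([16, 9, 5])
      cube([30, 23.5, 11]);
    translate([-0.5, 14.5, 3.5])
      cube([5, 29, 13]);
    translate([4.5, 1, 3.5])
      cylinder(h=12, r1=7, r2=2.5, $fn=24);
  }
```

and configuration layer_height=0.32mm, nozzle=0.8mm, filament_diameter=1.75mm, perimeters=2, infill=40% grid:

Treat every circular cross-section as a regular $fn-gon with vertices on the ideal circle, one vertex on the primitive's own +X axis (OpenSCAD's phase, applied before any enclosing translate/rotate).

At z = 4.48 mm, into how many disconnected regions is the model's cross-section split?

2

At z = 4.48 mm: the cube (footprint 16×13) is included at this height; the cube at (16, 9) does not reach this height (z outside [5, 16]); the cube at (-0.5, 14.5) (footprint 5×29) is included at this height; the cone at (4.5, 1) (r1=7→r2=2.5) has section circumradius 6.633 here — a regular 24-gon; Merging all regions: the regions partially overlap (shared area 72.39 mm²), so overlapping operands fuse into one piece — 2 connected regions; (whole slice rotated 10° about Z — lengths, areas and connectivity unchanged). The result has 2 disconnected regions.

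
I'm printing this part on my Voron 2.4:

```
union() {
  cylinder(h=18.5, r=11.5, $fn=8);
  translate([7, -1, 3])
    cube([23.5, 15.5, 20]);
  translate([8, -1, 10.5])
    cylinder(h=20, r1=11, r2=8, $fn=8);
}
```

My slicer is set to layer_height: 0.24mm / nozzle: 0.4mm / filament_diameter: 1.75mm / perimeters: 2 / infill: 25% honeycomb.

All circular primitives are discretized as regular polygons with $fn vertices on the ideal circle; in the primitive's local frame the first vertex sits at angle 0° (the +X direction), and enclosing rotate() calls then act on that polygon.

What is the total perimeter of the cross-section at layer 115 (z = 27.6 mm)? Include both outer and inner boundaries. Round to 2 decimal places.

51.65 mm

At z = 27.6 mm: the cylinder does not reach this height (z outside [0, 18.5]); the cube at (7, -1) is not intersected at this z (z outside [3, 23]); the cone at (8, -1) contributes a regular 8-gon of circumradius 8.435 (interpolated between r1=11 and r2=8 at t=0.855) (perimeter = 2·8·8.435·sin(180°/8) = 51.65 mm); Merging all regions: only the cone at (8, -1) is present, so the union is just that shape — boundary = 51.65 mm. Overall, the cross-section is a single solid region. Total boundary length (outer) = 51.65 mm.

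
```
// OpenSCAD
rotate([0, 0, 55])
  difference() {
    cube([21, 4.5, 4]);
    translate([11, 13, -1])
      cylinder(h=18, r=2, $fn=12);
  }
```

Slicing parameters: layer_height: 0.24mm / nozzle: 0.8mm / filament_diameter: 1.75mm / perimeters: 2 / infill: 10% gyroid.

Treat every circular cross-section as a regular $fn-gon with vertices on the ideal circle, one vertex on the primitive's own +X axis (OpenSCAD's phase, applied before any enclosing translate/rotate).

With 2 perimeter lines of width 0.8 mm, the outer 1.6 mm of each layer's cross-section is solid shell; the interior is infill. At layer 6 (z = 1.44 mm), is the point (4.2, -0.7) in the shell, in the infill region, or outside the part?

At z = 1.44 mm: the 21×4.5 cube contributes its full rectangle; the r=2 cylinder at (11, 13) gives a regular 12-gon of circumradius 2 (constant along its height); After the difference (first − rest): starting from the 21×4.5 cube, the r=2 cylinder at (11, 13) misses the remaining region (no effect) — 1 connected region; (rotated 55° about Z; rotation is an isometry so areas/perimeters/island counts are preserved). Overall, the cross-section is a single solid region. Undo the 55° rotation: the query point maps to (1.836, -3.842) in the un-rotated model frame. The nearest boundary edge runs (21.00, 0.00)→(0.00, 0.00); distance from the point to it = 3.84 mm. The point is not inside any of the regions above, so it lies outside the cross-section (3.84 mm from the nearest boundary).

outside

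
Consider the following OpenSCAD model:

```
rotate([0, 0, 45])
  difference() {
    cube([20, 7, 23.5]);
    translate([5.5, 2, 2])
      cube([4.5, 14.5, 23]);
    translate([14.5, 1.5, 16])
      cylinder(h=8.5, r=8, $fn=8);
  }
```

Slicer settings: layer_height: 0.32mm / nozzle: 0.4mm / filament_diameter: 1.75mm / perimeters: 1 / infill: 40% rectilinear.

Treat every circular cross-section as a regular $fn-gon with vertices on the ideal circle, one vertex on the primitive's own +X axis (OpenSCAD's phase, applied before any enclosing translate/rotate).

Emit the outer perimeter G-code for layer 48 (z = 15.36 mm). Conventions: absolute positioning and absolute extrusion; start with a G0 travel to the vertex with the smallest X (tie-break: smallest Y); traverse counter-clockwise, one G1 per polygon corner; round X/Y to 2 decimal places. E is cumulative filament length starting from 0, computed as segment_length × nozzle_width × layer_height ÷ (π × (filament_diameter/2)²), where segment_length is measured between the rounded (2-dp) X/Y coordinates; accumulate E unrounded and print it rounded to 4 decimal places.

G0 X-4.95 Y4.95 Z15.36
G1 X0.00 Y0.00 E0.3725
G1 X14.14 Y14.14 E1.4367
G1 X9.19 Y19.09 E1.8092
G1 X2.12 Y12.02 E2.3413
G1 X5.66 Y8.49 E2.6074
G1 X2.47 Y5.30 E2.8474
G1 X-1.06 Y8.84 E3.1135
G1 X-4.95 Y4.95 E3.4062

At z = 15.36 mm: the 20×7 cube contributes its full rectangle; the cube at (5.5, 2) (footprint 4.5×14.5) is included at this height; the cylinder at (14.5, 1.5) is absent (z outside [16, 24.5]); After the difference (first − rest): starting from the 20×7 cube, the 4.5×14.5 cube at (5.5, 2) partially overlaps it — only the 22.50 mm² overlap (of its 65.25 mm²) is removed, clipping the outline — 1 connected region; (whole slice rotated 45° about Z — lengths, areas and connectivity unchanged). The outline is a single polygon with 8 vertices. Extrusion per mm of travel: 0.4 × 0.32 / (π × 0.875²) = 0.053216. Accumulating E over each segment gives final E = 3.4062.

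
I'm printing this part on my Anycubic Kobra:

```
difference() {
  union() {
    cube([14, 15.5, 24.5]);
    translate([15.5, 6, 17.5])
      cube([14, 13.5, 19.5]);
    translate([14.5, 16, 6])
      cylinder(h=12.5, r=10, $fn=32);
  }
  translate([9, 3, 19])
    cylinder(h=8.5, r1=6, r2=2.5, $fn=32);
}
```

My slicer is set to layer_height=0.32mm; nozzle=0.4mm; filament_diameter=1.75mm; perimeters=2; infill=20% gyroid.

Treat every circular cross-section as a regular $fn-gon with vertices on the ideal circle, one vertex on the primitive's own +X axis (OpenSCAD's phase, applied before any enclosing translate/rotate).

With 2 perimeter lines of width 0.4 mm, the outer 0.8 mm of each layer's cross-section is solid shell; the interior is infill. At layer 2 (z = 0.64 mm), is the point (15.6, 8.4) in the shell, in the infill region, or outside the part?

At z = 0.64 mm: the cube (footprint 14×15.5) is included at this height; the cube at (15.5, 6) is absent (z outside [17.5, 37]); the cylinder at (14.5, 16) is absent (z outside [6, 18.5]); Taking the union: only the 14×15.5 cube is present, so the union is just that shape — 1 connected region; the cone at (9, 3) does not reach this height (z outside [19, 27.5]); After the difference (first − rest): none of the subtracted shapes is present at this height, so that combined region is unchanged — 1 connected region. Overall, the cross-section is a single solid region. The nearest boundary edge runs (14.00, 0.00)→(14.00, 15.50); distance from the point to it = 1.60 mm. The point is not inside any of the regions above, so it lies outside the cross-section (1.60 mm from the nearest boundary).

outside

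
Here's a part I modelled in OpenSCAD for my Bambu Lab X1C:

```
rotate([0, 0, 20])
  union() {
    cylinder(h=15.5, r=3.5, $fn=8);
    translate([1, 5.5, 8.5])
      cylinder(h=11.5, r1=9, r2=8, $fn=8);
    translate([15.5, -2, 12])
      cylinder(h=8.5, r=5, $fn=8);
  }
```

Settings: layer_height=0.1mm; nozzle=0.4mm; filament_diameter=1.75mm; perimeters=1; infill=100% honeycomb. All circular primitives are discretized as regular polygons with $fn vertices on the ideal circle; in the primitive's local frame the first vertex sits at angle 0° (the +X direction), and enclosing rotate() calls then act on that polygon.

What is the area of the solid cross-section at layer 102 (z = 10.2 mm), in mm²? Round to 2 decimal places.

At z = 10.2 mm: the cylinder: section is a regular 8-gon, circumradius r=3.5 (area = (8/2)·3.500²·sin(360°/8) = 34.65 mm²); the cone at (1, 5.5) contributes a regular 8-gon of circumradius 8.852 (interpolated between r1=9 and r2=8 at t=0.148) (area = (8/2)·8.852²·sin(360°/8) = 221.64 mm²); the cylinder at (15.5, -2) is not intersected at this z (z outside [12, 20.5]); Merging all regions: the regions partially overlap — summed areas 256.29 mm² minus the doubly-counted overlap 32.99 mm² gives 223.30 mm² — area = 223.30 mm²; (rotated 20° about Z; rotation is an isometry so areas/perimeters/island counts are preserved). Overall, the cross-section is a single solid region. Net area = 223.30 mm².

223.30 mm²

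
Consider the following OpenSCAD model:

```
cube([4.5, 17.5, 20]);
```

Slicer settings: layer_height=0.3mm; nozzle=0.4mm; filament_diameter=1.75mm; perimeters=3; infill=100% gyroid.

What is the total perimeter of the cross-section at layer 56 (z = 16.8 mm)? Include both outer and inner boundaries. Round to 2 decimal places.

At z = 16.8 mm: the 4.5×17.5 cube contributes its full rectangle (perimeter 44.00 mm). Overall, the cross-section is a single solid region. Total boundary length (outer) = 44.00 mm.

44.00 mm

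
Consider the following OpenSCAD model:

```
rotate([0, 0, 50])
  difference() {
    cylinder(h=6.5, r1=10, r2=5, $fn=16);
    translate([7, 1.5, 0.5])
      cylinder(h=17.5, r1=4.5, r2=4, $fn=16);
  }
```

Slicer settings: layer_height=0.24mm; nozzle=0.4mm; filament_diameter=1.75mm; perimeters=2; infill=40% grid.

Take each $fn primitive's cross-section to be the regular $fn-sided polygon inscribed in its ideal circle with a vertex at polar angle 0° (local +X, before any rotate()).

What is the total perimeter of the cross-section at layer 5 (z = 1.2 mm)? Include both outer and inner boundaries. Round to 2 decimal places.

62.75 mm

At z = 1.2 mm: the cone (r1=10→r2=5) has section circumradius 9.077 here — a regular 16-gon (perimeter = 2·16·9.077·sin(180°/16) = 56.67 mm); the cone at (7, 1.5) contributes a regular 16-gon of circumradius 4.480 (interpolated between r1=4.5 and r2=4 at t=0.040) (perimeter = 2·16·4.480·sin(180°/16) = 27.97 mm); After the difference (first − rest): starting from the cone, the cone at (7, 1.5) partially overlaps it — only the 43.20 mm² overlap (of its 61.44 mm²) is removed, clipping the outline — boundary = 62.75 mm; (rotated 50° about Z; rotation is an isometry so areas/perimeters/island counts are preserved). Overall, the cross-section is a single solid region. Total boundary length (outer) = 62.75 mm.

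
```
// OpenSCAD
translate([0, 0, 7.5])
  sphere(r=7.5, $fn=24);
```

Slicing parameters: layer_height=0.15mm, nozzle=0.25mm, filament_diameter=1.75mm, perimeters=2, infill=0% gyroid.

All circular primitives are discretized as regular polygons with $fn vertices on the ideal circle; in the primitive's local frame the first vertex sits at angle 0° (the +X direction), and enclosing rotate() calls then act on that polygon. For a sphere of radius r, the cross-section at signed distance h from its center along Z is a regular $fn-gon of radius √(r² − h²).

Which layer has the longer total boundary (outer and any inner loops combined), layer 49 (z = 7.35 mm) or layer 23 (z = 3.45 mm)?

layer 49 (z = 7.35 mm)

Layer 49 (z = 7.35): the r=7.5 sphere contributes a regular 24-gon of circumradius √(7.5²−0.15²) = 7.498 (perimeter = 2·24·7.498·sin(180°/24) = 46.98 mm). So its perimeter = 46.98 mm. Layer 23 (z = 3.45): the r=7.5 sphere contributes a regular 24-gon of circumradius √(7.5²−4.05²) = 6.312 (perimeter = 2·24·6.312·sin(180°/24) = 39.55 mm). So its perimeter = 39.55 mm. Layer 49 is larger (46.98 vs 39.55 mm).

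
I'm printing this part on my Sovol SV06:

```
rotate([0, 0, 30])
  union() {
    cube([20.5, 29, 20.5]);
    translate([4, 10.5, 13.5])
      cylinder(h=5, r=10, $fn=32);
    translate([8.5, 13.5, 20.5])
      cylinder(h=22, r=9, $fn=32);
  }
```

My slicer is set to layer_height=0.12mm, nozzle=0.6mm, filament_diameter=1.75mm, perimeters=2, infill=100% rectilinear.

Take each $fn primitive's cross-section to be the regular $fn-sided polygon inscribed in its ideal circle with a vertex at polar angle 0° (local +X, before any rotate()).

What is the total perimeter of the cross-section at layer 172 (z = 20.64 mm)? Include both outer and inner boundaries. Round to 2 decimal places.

At z = 20.64 mm: the cube is absent (z outside [0, 20.5]); the cylinder at (4, 10.5) is absent (z outside [13.5, 18.5]); the cylinder at (8.5, 13.5): section is a regular 32-gon, circumradius r=9 (perimeter = 2·32·9.000·sin(180°/32) = 56.46 mm); Merging all regions: only the r=9 cylinder at (8.5, 13.5) is present, so the union is just that shape — boundary = 56.46 mm; (rotated 30° about Z; rotation is an isometry so areas/perimeters/island counts are preserved). Overall, the cross-section is a single solid region. Total boundary length (outer) = 56.46 mm.

56.46 mm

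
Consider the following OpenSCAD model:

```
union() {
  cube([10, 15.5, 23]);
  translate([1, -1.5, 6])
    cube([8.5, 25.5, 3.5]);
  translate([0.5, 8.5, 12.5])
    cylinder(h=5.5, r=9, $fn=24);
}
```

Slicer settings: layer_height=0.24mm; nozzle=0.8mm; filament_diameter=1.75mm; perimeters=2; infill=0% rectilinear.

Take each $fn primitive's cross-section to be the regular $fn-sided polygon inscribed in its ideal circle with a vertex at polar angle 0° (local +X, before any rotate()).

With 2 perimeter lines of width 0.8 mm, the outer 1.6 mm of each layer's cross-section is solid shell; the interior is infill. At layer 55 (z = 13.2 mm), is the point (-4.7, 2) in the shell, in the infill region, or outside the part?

shell

At z = 13.2 mm: the 10×15.5 cube contributes its full rectangle; the cube at (1, -1.5) is not intersected at this z (z outside [6, 9.5]); the r=9 cylinder at (0.5, 8.5) gives a regular 24-gon of circumradius 9 (constant along its height); Taking the union: the regions partially overlap (shared area 125.27 mm²), so overlapping operands fuse into one piece — 1 connected region. Overall, the cross-section is a single solid region. The nearest boundary edge runs (-4.00, 0.71)→(-5.86, 2.14); distance from the point to it = 0.60 mm. The point is inside the cross-section, 0.60 mm from the nearest boundary — within the 1.6 mm shell band (2 × 0.8).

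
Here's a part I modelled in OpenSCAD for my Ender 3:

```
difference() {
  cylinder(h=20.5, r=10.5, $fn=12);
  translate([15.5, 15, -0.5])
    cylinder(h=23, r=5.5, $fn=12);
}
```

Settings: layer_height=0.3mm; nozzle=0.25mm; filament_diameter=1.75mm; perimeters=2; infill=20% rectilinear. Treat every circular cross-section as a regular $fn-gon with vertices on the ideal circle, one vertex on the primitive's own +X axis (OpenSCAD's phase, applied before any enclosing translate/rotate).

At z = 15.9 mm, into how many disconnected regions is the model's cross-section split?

1

At z = 15.9 mm: the r=10.5 cylinder gives a regular 12-gon of circumradius 10.5 (constant along its height); the r=5.5 cylinder at (15.5, 15) gives a regular 12-gon of circumradius 5.5 (constant along its height); After the difference (first − rest): starting from the r=10.5 cylinder, the r=5.5 cylinder at (15.5, 15) misses the remaining region (no effect) — 1 connected region. The result has 1 disconnected region.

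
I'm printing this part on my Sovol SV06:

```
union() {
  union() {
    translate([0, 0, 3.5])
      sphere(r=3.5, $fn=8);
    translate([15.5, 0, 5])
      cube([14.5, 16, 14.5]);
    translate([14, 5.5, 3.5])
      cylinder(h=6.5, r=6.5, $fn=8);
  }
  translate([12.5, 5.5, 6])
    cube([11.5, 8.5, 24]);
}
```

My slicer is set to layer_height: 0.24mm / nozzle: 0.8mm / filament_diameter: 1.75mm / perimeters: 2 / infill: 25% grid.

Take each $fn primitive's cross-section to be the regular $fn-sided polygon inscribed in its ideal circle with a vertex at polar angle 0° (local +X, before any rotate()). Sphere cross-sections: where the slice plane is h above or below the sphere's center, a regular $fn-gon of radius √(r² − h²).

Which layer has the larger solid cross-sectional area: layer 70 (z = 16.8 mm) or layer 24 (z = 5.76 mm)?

Layer 70 (z = 16.8): the sphere does not reach this height (|z−center|=13.300 > r=3.5); the cube at (15.5, 0) (footprint 14.5×16) is included at this height (area 232.00 mm²); the cylinder at (14, 5.5) does not reach this height (z outside [3.5, 10]); Combining (union): only the 14.5×16 cube at (15.5, 0) is present, so the union is just that shape — area = 232.00 mm²; the cube at (12.5, 5.5) (footprint 11.5×8.5) is included at this height (area 97.75 mm²); Combining (union): the regions partially overlap — summed areas 329.75 mm² minus the doubly-counted overlap 72.25 mm² gives 257.50 mm² — area = 257.50 mm². So its area = 257.50 mm². Layer 24 (z = 5.76): the r=3.5 sphere contributes a regular 8-gon of circumradius √(3.5²−2.26²) = 2.673 (area = (8/2)·2.673²·sin(360°/8) = 20.20 mm²); the cube at (15.5, 0) is present — its section is the full 14.5×16 rectangle (area 232.00 mm²); the r=6.5 cylinder at (14, 5.5) gives a regular 8-gon of circumradius 6.5 (constant along its height) (area = (8/2)·6.500²·sin(360°/8) = 119.50 mm²); Combining (union): the regions partially overlap — summed areas 371.70 mm² minus the doubly-counted overlap 41.01 mm² gives 330.69 mm² — area = 330.69 mm²; the cube at (12.5, 5.5) is not intersected at this z (z outside [6, 30]); Merging all regions: only the result so far is present, so the union is just that shape — area = 330.69 mm². So its area = 330.69 mm². Layer 24 is larger (330.69 vs 257.50 mm²).

layer 24 (z = 5.76 mm)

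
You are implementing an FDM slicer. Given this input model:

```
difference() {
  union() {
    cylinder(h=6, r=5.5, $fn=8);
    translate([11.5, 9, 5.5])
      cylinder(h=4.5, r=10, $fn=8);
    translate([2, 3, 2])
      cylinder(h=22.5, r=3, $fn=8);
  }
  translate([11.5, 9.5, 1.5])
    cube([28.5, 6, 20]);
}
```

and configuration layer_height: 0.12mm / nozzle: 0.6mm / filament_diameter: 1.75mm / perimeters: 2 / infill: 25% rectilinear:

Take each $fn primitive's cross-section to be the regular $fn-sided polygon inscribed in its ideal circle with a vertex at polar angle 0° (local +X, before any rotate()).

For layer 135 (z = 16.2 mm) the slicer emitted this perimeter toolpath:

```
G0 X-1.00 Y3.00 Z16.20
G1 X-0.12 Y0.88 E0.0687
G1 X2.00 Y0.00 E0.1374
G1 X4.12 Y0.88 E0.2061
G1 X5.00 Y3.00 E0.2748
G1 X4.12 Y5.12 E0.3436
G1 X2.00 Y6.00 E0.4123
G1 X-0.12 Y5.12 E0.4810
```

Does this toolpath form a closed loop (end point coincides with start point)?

no

Start point (G0): (-1.00, 3.00). End point (last G1): the path does not return to the start — open.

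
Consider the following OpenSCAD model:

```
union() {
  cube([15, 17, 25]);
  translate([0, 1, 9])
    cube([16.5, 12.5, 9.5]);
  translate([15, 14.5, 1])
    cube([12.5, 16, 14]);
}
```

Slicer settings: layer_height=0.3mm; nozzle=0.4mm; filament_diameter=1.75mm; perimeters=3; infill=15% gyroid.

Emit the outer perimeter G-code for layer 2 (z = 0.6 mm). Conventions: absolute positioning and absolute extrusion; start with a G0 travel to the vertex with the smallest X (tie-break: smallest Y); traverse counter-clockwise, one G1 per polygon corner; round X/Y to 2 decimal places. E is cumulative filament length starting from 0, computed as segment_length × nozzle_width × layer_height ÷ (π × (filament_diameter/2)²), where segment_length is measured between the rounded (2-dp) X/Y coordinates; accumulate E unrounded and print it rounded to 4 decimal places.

At z = 0.6 mm: the cube (footprint 15×17) is included at this height; the cube at (0, 1) does not reach this height (z outside [9, 18.5]); the cube at (15, 14.5) is not intersected at this z (z outside [1, 15]); Merging all regions: only the 15×17 cube is present, so the union is just that shape — 1 connected region. The outline is a single polygon with 4 vertices. Extrusion per mm of travel: 0.4 × 0.3 / (π × 0.875²) = 0.049890. Accumulating E over each segment gives final E = 3.1930.

G0 X0.00 Y0.00 Z0.60
G1 X15.00 Y0.00 E0.7484
G1 X15.00 Y17.00 E1.5965
G1 X0.00 Y17.00 E2.3448
G1 X0.00 Y0.00 E3.1930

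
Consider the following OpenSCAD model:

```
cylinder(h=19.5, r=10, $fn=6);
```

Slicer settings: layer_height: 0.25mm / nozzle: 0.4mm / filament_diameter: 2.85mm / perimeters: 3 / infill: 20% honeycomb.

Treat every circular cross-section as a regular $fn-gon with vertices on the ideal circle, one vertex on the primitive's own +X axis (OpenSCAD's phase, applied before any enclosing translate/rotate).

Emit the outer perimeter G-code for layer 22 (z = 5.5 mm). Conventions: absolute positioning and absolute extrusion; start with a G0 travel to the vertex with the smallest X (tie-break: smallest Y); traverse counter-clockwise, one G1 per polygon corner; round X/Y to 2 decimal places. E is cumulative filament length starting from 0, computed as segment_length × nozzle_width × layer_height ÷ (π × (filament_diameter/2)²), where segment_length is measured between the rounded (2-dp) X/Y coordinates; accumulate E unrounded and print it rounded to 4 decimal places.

G0 X-10.00 Y0.00 Z5.50
G1 X-5.00 Y-8.66 E0.1568
G1 X5.00 Y-8.66 E0.3135
G1 X10.00 Y0.00 E0.4703
G1 X5.00 Y8.66 E0.6270
G1 X-5.00 Y8.66 E0.7838
G1 X-10.00 Y0.00 E0.9405

At z = 5.5 mm: the r=10 cylinder contributes a regular 6-gon of circumradius 10. The outline is a single polygon with 6 vertices. Extrusion per mm of travel: 0.4 × 0.25 / (π × 1.425²) = 0.015675. Accumulating E over each segment gives final E = 0.9405.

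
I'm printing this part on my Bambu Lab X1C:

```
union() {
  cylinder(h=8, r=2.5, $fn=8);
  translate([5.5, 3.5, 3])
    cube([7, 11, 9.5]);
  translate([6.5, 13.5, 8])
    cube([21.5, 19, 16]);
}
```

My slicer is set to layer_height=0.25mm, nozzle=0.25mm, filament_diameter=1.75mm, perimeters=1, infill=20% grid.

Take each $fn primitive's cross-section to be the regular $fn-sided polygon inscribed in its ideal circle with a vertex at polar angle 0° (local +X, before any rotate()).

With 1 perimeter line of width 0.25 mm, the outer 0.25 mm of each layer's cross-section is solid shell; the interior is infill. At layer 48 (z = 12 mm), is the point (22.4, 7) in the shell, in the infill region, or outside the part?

outside

At z = 12 mm: the cylinder is absent (z outside [0, 8]); the cube at (5.5, 3.5) (footprint 7×11) is included at this height; the cube at (6.5, 13.5) is present — its section is the full 21.5×19 rectangle; Merging all regions: the regions partially overlap (shared area 6.00 mm²), so overlapping operands fuse into one piece — 1 connected region. Overall, the cross-section is a single solid region. The nearest boundary edge runs (28.00, 13.50)→(12.50, 13.50); distance from the point to it = 6.50 mm. The point is not inside any of the regions above, so it lies outside the cross-section (6.50 mm from the nearest boundary).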